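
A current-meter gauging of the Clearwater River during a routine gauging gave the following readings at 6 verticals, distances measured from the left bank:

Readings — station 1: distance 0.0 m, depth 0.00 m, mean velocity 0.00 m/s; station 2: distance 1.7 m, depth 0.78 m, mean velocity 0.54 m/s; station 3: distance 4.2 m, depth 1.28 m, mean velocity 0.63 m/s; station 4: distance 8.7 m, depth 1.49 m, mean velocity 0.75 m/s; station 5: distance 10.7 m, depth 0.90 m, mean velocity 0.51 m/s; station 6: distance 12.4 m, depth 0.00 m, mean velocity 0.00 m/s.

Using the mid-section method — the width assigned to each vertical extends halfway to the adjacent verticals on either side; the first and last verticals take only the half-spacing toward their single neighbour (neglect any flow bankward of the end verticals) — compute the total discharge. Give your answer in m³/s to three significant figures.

8.19 m³/s

w_2 = (4.2 − 0.0)/2 = 2.1 m; q_2 = 0.54 × 0.78 × 2.1 = 0.8845 m³/s
w_3 = (8.7 − 1.7)/2 = 3.5 m; q_3 = 0.63 × 1.28 × 3.5 = 2.822 m³/s
w_4 = (10.7 − 4.2)/2 = 3.25 m; q_4 = 0.75 × 1.49 × 3.25 = 3.632 m³/s
w_5 = (12.4 − 8.7)/2 = 1.85 m; q_5 = 0.51 × 0.90 × 1.85 = 0.8492 m³/s
Stations 1, 6 contribute zero (depth or velocity is 0).
Q = Σ qᵢ = 8.188 m³/s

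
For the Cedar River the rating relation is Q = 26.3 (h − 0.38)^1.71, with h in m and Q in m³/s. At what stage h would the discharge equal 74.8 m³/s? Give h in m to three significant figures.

2.22 m

h − h₀ = (Q/C)^(1/b) = (74.8/26.3)^(1/1.71) = 1.843 m
h = 0.38 + 1.843 = 2.223 m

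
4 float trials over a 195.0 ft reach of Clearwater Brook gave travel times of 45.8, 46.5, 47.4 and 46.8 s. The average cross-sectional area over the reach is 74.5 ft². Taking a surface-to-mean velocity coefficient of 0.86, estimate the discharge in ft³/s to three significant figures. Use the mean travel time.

t̄ = (45.8 + 46.5 + 47.4 + 46.8) / 4 = 46.625 s
v_surface = L / t̄ = 195.0 / 46.625 = 4.182 ft/s
v_mean = 0.86 × 4.182 = 3.597 ft/s
Q = A × v_mean = 74.5 × 3.597 = 268.0 ft³/s

268 ft³/s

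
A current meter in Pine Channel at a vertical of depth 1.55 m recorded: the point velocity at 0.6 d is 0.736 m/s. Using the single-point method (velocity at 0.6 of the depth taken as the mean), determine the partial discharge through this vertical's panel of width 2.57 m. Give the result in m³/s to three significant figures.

v̄ = v₀.₆ = 0.736 m/s
q = v̄ × d × w = 0.7360 × 1.55 × 2.57 = 2.932 m³/s

2.93 m³/s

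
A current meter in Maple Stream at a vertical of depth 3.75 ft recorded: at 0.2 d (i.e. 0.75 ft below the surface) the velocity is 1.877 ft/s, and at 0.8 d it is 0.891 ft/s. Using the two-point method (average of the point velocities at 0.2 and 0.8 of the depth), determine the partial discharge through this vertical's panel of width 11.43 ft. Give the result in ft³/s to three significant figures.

v̄ = (1.877 + 0.891) / 2 = 1.384 ft/s
q = v̄ × d × w = 1.384 × 3.75 × 11.43 = 59.32 ft³/s

59.3 ft³/s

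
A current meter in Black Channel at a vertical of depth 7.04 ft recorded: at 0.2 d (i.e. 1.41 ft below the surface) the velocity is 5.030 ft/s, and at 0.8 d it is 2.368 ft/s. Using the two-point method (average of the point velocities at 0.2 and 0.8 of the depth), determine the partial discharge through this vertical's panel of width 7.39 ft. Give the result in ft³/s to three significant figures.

v̄ = (5.030 + 2.368) / 2 = 3.699 ft/s
q = v̄ × d × w = 3.699 × 7.04 × 7.39 = 192.4 ft³/s

192 ft³/s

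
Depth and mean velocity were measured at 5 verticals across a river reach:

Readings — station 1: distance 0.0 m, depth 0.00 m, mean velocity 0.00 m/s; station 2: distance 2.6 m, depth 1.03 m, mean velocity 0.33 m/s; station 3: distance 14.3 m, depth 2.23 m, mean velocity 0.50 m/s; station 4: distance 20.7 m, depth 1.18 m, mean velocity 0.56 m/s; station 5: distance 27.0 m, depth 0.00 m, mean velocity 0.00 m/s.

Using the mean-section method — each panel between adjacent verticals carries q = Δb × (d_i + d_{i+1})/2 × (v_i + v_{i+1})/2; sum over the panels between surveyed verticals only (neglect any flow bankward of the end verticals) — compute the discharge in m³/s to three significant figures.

Panel 1-2: Δb = 2.6 m, d̄ = (0.00+1.03)/2 = 0.515, v̄ = (0.00+0.33)/2 = 0.165 → q = 2.6×0.515×0.165 = 0.2209 m³/s
Panel 2-3: Δb = 11.7 m, d̄ = (1.03+2.23)/2 = 1.63, v̄ = (0.33+0.50)/2 = 0.415 → q = 11.7×1.63×0.415 = 7.914 m³/s
Panel 3-4: Δb = 6.4 m, d̄ = (2.23+1.18)/2 = 1.705, v̄ = (0.50+0.56)/2 = 0.53 → q = 6.4×1.705×0.53 = 5.783 m³/s
Panel 4-5: Δb = 6.3 m, d̄ = (1.18+0.00)/2 = 0.59, v̄ = (0.56+0.00)/2 = 0.28 → q = 6.3×0.59×0.28 = 1.041 m³/s
Q = Σ q = 14.96 m³/s

15.0 m³/s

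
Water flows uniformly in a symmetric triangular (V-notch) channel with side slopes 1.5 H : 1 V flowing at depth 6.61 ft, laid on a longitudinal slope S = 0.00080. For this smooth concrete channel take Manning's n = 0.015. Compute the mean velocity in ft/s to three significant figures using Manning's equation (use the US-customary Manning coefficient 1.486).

5.50 ft/s

A = z·y² = 1.5×6.61² = 65.54 ft²
P = 2y√(1+z²) = 2×6.61×√(1+1.5²) = 23.83 ft
R = A/P = 65.54/23.83 = 2.750 ft
Q = (1.486/n)·A·R^(2/3)·S^(1/2) = (1.486/0.015) × 65.54 × 2.750^(2/3) × 0.00080^(1/2) = 360.5 ft³/s
V = Q/A = 360.5/65.54 = 5.500 ft/s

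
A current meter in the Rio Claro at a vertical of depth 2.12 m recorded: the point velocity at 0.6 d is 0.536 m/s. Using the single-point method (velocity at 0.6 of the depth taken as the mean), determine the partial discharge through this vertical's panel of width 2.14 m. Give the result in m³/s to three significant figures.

2.43 m³/s

v̄ = v₀.₆ = 0.536 m/s
q = v̄ × d × w = 0.5360 × 2.12 × 2.14 = 2.432 m³/s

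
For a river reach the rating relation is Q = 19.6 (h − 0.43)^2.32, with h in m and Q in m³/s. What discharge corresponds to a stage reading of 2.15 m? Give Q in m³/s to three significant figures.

Q = 19.6 × (2.15 − 0.43)^2.32 = 19.6 × 1.72^2.32 = 68.97 m³/s

69.0 m³/s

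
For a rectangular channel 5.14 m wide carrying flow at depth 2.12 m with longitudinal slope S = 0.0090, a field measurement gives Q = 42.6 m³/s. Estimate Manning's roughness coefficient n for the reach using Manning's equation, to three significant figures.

0.0268

A = b·y = 5.14 × 2.12 = 10.90 m²
P = b + 2y = 5.14 + 2×2.12 = 9.380 m
R = A/P = 10.90/9.380 = 1.162 m
n = (1/Q)·A·R^(2/3)·S^(1/2) = (1/42.6) × 10.90 × 1.105 × 0.09487 = 0.02682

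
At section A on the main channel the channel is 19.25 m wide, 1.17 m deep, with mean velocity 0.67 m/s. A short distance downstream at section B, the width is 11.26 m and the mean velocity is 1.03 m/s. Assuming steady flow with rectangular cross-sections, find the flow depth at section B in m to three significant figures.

1.30 m

Q = A₁V₁ = (19.25×1.17) × 0.67 = 15.09 m³/s
d₂ = Q/(b₂ V₂) = 15.09/(11.26×1.03) = 1.301 m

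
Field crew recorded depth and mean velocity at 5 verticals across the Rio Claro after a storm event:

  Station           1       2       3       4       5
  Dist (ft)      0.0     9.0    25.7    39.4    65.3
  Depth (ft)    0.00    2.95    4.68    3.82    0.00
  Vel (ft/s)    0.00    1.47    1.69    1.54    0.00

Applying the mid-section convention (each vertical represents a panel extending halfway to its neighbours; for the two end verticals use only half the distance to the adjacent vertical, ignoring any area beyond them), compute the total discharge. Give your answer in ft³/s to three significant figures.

w_2 = (25.7 − 0.0)/2 = 12.85 ft; q_2 = 1.47 × 2.95 × 12.85 = 55.72 ft³/s
w_3 = (39.4 − 9.0)/2 = 15.2 ft; q_3 = 1.69 × 4.68 × 15.2 = 120.2 ft³/s
w_4 = (65.3 − 25.7)/2 = 19.8 ft; q_4 = 1.54 × 3.82 × 19.8 = 116.5 ft³/s
Stations 1, 5 contribute zero (depth or velocity is 0).
Q = Σ qᵢ = 292.4 ft³/s

292 ft³/s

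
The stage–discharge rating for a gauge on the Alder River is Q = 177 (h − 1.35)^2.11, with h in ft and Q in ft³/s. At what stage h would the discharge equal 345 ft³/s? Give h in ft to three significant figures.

2.72 ft

h − h₀ = (Q/C)^(1/b) = (345/177)^(1/2.11) = 1.372 ft
h = 1.35 + 1.372 = 2.722 ft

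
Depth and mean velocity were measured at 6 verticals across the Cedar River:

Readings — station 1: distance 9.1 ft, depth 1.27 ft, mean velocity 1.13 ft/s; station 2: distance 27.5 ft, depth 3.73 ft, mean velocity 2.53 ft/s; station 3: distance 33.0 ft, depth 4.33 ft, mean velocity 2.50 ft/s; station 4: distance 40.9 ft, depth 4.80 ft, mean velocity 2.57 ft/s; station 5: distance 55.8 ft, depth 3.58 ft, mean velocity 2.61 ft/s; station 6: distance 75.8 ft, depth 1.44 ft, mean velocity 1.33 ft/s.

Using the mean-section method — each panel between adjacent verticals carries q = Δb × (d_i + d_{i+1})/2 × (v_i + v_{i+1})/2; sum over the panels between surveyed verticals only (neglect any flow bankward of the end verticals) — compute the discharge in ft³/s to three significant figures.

Panel 1-2: Δb = 18.4 ft, d̄ = (1.27+3.73)/2 = 2.5, v̄ = (1.13+2.53)/2 = 1.83 → q = 18.4×2.5×1.83 = 84.18 ft³/s
Panel 2-3: Δb = 5.5 ft, d̄ = (3.73+4.33)/2 = 4.03, v̄ = (2.53+2.50)/2 = 2.515 → q = 5.5×4.03×2.515 = 55.74 ft³/s
Panel 3-4: Δb = 7.9 ft, d̄ = (4.33+4.80)/2 = 4.565, v̄ = (2.50+2.57)/2 = 2.535 → q = 7.9×4.565×2.535 = 91.42 ft³/s
Panel 4-5: Δb = 14.9 ft, d̄ = (4.80+3.58)/2 = 4.19, v̄ = (2.57+2.61)/2 = 2.59 → q = 14.9×4.19×2.59 = 161.7 ft³/s
Panel 5-6: Δb = 20 ft, d̄ = (3.58+1.44)/2 = 2.51, v̄ = (2.61+1.33)/2 = 1.97 → q = 20×2.51×1.97 = 98.89 ft³/s
Q = Σ q = 491.9 ft³/s

492 ft³/s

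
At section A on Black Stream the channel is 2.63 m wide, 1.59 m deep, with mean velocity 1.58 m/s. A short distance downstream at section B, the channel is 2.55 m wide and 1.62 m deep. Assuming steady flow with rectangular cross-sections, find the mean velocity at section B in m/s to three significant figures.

Q = A₁V₁ = (2.63×1.59) × 1.58 = 6.607 m³/s
A₂ = 2.55 × 1.62 = 4.131 m²
V₂ = Q/A₂ = 6.607/4.131 = 1.599 m/s

1.60 m/s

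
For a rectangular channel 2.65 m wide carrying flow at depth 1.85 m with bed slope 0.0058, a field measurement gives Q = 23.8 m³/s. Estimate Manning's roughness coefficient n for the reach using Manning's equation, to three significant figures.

A = b·y = 2.65 × 1.85 = 4.903 m²
P = b + 2y = 2.65 + 2×1.85 = 6.350 m
R = A/P = 4.903/6.350 = 0.7720 m
n = (1/Q)·A·R^(2/3)·S^(1/2) = (1/23.8) × 4.903 × 0.8416 × 0.07616 = 0.01320

0.0132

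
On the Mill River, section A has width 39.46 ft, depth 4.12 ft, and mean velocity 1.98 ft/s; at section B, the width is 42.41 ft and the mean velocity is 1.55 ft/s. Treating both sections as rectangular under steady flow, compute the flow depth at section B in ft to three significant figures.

Q = A₁V₁ = (39.46×4.12) × 1.98 = 321.9 ft³/s
d₂ = Q/(b₂ V₂) = 321.9/(42.41×1.55) = 4.897 ft

4.90 ft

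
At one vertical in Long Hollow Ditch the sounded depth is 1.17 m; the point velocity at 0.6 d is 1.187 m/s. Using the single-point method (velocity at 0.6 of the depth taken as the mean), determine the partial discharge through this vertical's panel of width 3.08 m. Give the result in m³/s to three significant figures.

v̄ = v₀.₆ = 1.187 m/s
q = v̄ × d × w = 1.187 × 1.17 × 3.08 = 4.277 m³/s

4.28 m³/s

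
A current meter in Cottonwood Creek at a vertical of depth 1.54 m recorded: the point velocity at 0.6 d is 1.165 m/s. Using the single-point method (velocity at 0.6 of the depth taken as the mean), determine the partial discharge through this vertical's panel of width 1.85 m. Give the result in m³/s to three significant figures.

v̄ = v₀.₆ = 1.165 m/s
q = v̄ × d × w = 1.165 × 1.54 × 1.85 = 3.319 m³/s

3.32 m³/s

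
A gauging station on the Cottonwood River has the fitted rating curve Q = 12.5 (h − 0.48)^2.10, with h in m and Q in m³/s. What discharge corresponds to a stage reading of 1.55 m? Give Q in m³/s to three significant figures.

14.4 m³/s

Q = 12.5 × (1.55 − 0.48)^2.10 = 12.5 × 1.07^2.10 = 14.41 m³/s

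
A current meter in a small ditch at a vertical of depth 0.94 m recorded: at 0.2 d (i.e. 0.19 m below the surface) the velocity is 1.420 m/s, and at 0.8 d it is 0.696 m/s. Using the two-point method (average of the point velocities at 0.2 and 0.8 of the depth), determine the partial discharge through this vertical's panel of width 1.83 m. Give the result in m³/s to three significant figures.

v̄ = (1.420 + 0.696) / 2 = 1.058 m/s
q = v̄ × d × w = 1.058 × 0.94 × 1.83 = 1.820 m³/s

1.82 m³/s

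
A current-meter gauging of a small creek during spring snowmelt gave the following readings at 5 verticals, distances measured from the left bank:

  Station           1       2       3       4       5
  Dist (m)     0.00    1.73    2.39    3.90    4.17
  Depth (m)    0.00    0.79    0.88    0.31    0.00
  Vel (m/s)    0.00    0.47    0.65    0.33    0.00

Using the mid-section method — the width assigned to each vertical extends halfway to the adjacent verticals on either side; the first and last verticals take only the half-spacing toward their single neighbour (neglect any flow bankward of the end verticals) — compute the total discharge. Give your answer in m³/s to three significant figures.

1.16 m³/s

w_2 = (2.39 − 0.00)/2 = 1.195 m; q_2 = 0.47 × 0.79 × 1.195 = 0.4437 m³/s
w_3 = (3.90 − 1.73)/2 = 1.085 m; q_3 = 0.65 × 0.88 × 1.085 = 0.6206 m³/s
w_4 = (4.17 − 2.39)/2 = 0.89 m; q_4 = 0.33 × 0.31 × 0.89 = 0.09105 m³/s
Stations 1, 5 contribute zero (depth or velocity is 0).
Q = Σ qᵢ = 1.155 m³/s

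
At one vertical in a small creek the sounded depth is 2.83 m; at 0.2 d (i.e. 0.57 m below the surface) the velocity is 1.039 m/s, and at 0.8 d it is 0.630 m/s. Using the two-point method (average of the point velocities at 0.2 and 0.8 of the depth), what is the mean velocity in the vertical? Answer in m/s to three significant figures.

v̄ = (1.039 + 0.630) / 2 = 0.8345 m/s

0.835 m/s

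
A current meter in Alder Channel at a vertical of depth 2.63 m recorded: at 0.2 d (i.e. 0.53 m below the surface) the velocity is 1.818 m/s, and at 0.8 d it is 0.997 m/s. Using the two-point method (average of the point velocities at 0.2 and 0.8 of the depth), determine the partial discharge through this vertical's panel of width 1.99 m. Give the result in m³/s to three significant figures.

7.37 m³/s

v̄ = (1.818 + 0.997) / 2 = 1.408 m/s
q = v̄ × d × w = 1.408 × 2.63 × 1.99 = 7.366 m³/s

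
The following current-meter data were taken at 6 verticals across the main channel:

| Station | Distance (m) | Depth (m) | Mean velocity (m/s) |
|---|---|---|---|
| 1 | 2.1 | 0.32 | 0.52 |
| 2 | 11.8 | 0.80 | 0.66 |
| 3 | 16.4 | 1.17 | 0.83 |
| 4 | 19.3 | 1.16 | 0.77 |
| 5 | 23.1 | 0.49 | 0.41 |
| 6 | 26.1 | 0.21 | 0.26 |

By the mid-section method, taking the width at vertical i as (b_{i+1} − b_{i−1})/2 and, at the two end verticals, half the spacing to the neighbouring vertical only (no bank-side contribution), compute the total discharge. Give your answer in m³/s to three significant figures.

w_1 = (11.8 − 2.1)/2 = 4.85 m; q_1 = 0.52 × 0.32 × 4.85 = 0.8070 m³/s
w_2 = (16.4 − 2.1)/2 = 7.15 m; q_2 = 0.66 × 0.80 × 7.15 = 3.775 m³/s
w_3 = (19.3 − 11.8)/2 = 3.75 m; q_3 = 0.83 × 1.17 × 3.75 = 3.642 m³/s
w_4 = (23.1 − 16.4)/2 = 3.35 m; q_4 = 0.77 × 1.16 × 3.35 = 2.992 m³/s
w_5 = (26.1 − 19.3)/2 = 3.4 m; q_5 = 0.41 × 0.49 × 3.4 = 0.6831 m³/s
w_6 = (26.1 − 23.1)/2 = 1.5 m; q_6 = 0.26 × 0.21 × 1.5 = 0.08190 m³/s
Q = Σ qᵢ = 11.98 m³/s

12.0 m³/s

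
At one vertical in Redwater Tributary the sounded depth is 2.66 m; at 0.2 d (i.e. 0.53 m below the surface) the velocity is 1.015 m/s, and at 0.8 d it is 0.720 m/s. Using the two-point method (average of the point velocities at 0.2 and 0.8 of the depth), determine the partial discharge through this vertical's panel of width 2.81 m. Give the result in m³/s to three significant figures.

v̄ = (1.015 + 0.720) / 2 = 0.8675 m/s
q = v̄ × d × w = 0.8675 × 2.66 × 2.81 = 6.484 m³/s

6.48 m³/s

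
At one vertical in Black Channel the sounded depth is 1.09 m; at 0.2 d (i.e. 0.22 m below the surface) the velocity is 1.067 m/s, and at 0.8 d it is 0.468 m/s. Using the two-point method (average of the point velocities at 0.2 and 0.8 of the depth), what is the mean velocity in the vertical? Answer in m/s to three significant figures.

v̄ = (1.067 + 0.468) / 2 = 0.7675 m/s

0.768 m/s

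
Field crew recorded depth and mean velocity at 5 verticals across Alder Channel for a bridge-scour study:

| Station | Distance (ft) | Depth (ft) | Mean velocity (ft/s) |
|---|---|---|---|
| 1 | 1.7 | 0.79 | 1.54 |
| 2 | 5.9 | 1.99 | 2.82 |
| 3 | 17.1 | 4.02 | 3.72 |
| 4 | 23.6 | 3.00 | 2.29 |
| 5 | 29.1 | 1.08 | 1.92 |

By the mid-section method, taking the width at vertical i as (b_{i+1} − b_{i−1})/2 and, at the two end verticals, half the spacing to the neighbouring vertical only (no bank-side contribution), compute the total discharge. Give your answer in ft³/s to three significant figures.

w_1 = (5.9 − 1.7)/2 = 2.1 ft; q_1 = 1.54 × 0.79 × 2.1 = 2.555 ft³/s
w_2 = (17.1 − 1.7)/2 = 7.7 ft; q_2 = 2.82 × 1.99 × 7.7 = 43.21 ft³/s
w_3 = (23.6 − 5.9)/2 = 8.85 ft; q_3 = 3.72 × 4.02 × 8.85 = 132.3 ft³/s
w_4 = (29.1 − 17.1)/2 = 6 ft; q_4 = 2.29 × 3.00 × 6 = 41.22 ft³/s
w_5 = (29.1 − 23.6)/2 = 2.75 ft; q_5 = 1.92 × 1.08 × 2.75 = 5.702 ft³/s
Q = Σ qᵢ = 225.0 ft³/s

225 ft³/s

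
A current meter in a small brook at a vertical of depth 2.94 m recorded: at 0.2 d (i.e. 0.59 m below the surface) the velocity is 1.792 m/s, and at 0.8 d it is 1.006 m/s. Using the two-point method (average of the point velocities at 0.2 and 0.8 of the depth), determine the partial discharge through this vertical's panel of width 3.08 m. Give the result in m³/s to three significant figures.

v̄ = (1.792 + 1.006) / 2 = 1.399 m/s
q = v̄ × d × w = 1.399 × 2.94 × 3.08 = 12.67 m³/s

12.7 m³/s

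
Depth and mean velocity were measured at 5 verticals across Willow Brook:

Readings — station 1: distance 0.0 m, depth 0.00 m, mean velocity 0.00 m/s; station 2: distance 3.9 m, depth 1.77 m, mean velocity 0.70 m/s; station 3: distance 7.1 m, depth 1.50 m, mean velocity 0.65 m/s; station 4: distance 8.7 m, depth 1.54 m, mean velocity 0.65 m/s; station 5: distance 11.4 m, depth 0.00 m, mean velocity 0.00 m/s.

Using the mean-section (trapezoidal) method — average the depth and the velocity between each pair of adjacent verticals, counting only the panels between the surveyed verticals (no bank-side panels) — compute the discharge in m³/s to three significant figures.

7.00 m³/s

Panel 1-2: Δb = 3.9 m, d̄ = (0.00+1.77)/2 = 0.885, v̄ = (0.00+0.70)/2 = 0.35 → q = 3.9×0.885×0.35 = 1.208 m³/s
Panel 2-3: Δb = 3.2 m, d̄ = (1.77+1.50)/2 = 1.635, v̄ = (0.70+0.65)/2 = 0.675 → q = 3.2×1.635×0.675 = 3.532 m³/s
Panel 3-4: Δb = 1.6 m, d̄ = (1.50+1.54)/2 = 1.52, v̄ = (0.65+0.65)/2 = 0.65 → q = 1.6×1.52×0.65 = 1.581 m³/s
Panel 4-5: Δb = 2.7 m, d̄ = (1.54+0.00)/2 = 0.77, v̄ = (0.65+0.00)/2 = 0.325 → q = 2.7×0.77×0.325 = 0.6757 m³/s
Q = Σ q = 6.996 m³/s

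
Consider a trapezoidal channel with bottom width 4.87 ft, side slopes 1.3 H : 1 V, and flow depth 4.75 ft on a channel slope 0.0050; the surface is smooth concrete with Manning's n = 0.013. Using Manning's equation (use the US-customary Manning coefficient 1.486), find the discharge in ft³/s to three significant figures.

795 ft³/s

A = (b + z·y)·y = (4.87 + 1.3×4.75)×4.75 = 52.46 ft²
P = b + 2y√(1+z²) = 4.87 + 2×4.75×√(1+1.3²) = 20.45 ft
R = A/P = 52.46/20.45 = 2.565 ft
Q = (1.486/n)·A·R^(2/3)·S^(1/2) = (1.486/0.013) × 52.46 × 2.565^(2/3) × 0.0050^(1/2) = 794.7 ft³/s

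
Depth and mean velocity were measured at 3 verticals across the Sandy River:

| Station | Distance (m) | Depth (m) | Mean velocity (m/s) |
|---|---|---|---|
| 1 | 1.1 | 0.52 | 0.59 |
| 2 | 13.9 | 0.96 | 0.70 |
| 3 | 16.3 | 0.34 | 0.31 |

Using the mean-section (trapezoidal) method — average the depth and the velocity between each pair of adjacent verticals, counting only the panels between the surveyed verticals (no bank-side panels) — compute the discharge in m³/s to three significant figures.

6.90 m³/s

Panel 1-2: Δb = 12.8 m, d̄ = (0.52+0.96)/2 = 0.74, v̄ = (0.59+0.70)/2 = 0.645 → q = 12.8×0.74×0.645 = 6.109 m³/s
Panel 2-3: Δb = 2.4 m, d̄ = (0.96+0.34)/2 = 0.65, v̄ = (0.70+0.31)/2 = 0.505 → q = 2.4×0.65×0.505 = 0.7878 m³/s
Q = Σ q = 6.897 m³/s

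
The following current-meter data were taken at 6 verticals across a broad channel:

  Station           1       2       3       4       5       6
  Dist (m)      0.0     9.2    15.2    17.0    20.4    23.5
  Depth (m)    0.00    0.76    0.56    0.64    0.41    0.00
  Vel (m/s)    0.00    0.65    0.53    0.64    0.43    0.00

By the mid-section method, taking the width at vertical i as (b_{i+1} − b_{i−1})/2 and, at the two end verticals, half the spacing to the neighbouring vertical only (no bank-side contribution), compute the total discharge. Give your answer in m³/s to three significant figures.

6.55 m³/s

w_2 = (15.2 − 0.0)/2 = 7.6 m; q_2 = 0.65 × 0.76 × 7.6 = 3.754 m³/s
w_3 = (17.0 − 9.2)/2 = 3.9 m; q_3 = 0.53 × 0.56 × 3.9 = 1.158 m³/s
w_4 = (20.4 − 15.2)/2 = 2.6 m; q_4 = 0.64 × 0.64 × 2.6 = 1.065 m³/s
w_5 = (23.5 − 17.0)/2 = 3.25 m; q_5 = 0.43 × 0.41 × 3.25 = 0.5730 m³/s
Stations 1, 6 contribute zero (depth or velocity is 0).
Q = Σ qᵢ = 6.550 m³/s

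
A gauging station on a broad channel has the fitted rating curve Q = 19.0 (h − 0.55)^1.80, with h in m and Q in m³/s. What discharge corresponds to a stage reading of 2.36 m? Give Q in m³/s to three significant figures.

Q = 19.0 × (2.36 − 0.55)^1.80 = 19.0 × 1.81^1.80 = 55.28 m³/s

55.3 m³/s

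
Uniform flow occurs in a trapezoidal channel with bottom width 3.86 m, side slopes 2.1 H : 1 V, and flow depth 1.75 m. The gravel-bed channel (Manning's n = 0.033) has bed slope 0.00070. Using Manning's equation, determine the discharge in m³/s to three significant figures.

A = (b + z·y)·y = (3.86 + 2.1×1.75)×1.75 = 13.19 m²
P = b + 2y√(1+z²) = 3.86 + 2×1.75×√(1+2.1²) = 12.00 m
R = A/P = 13.19/12.00 = 1.099 m
Q = (1/n)·A·R^(2/3)·S^(1/2) = (1/0.033) × 13.19 × 1.099^(2/3) × 0.00070^(1/2) = 11.26 m³/s

11.3 m³/s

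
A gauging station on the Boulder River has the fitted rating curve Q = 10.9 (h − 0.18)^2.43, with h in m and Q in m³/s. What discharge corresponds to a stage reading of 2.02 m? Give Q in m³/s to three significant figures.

Q = 10.9 × (2.02 − 0.18)^2.43 = 10.9 × 1.84^2.43 = 47.97 m³/s

48.0 m³/s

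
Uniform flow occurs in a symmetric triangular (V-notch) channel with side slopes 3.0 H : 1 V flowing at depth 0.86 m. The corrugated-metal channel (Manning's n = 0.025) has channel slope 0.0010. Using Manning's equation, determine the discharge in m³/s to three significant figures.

1.54 m³/s

A = z·y² = 3.0×0.86² = 2.219 m²
P = 2y√(1+z²) = 2×0.86×√(1+3.0²) = 5.439 m
R = A/P = 2.219/5.439 = 0.4079 m
Q = (1/n)·A·R^(2/3)·S^(1/2) = (1/0.025) × 2.219 × 0.4079^(2/3) × 0.0010^(1/2) = 1.544 m³/s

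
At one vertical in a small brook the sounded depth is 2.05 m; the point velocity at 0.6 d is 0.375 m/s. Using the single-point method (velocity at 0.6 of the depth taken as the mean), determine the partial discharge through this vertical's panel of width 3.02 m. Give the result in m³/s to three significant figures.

v̄ = v₀.₆ = 0.375 m/s
q = v̄ × d × w = 0.3750 × 2.05 × 3.02 = 2.322 m³/s

2.32 m³/s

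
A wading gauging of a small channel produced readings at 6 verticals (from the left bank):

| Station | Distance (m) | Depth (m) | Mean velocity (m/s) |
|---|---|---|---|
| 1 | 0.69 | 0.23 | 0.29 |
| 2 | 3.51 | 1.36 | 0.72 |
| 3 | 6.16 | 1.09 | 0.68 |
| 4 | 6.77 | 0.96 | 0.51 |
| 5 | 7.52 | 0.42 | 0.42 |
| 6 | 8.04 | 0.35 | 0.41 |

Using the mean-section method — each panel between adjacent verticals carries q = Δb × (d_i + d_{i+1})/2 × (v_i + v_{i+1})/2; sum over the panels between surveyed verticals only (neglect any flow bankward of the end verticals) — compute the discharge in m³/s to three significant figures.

4.10 m³/s

Panel 1-2: Δb = 2.82 m, d̄ = (0.23+1.36)/2 = 0.795, v̄ = (0.29+0.72)/2 = 0.505 → q = 2.82×0.795×0.505 = 1.132 m³/s
Panel 2-3: Δb = 2.65 m, d̄ = (1.36+1.09)/2 = 1.225, v̄ = (0.72+0.68)/2 = 0.7 → q = 2.65×1.225×0.7 = 2.272 m³/s
Panel 3-4: Δb = 0.61 m, d̄ = (1.09+0.96)/2 = 1.025, v̄ = (0.68+0.51)/2 = 0.595 → q = 0.61×1.025×0.595 = 0.3720 m³/s
Panel 4-5: Δb = 0.75 m, d̄ = (0.96+0.42)/2 = 0.69, v̄ = (0.51+0.42)/2 = 0.465 → q = 0.75×0.69×0.465 = 0.2406 m³/s
Panel 5-6: Δb = 0.52 m, d̄ = (0.42+0.35)/2 = 0.385, v̄ = (0.42+0.41)/2 = 0.415 → q = 0.52×0.385×0.415 = 0.08308 m³/s
Q = Σ q = 4.100 m³/s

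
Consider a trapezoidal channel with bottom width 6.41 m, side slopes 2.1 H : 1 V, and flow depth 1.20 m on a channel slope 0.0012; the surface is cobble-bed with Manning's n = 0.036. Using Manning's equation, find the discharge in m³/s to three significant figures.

A = (b + z·y)·y = (6.41 + 2.1×1.20)×1.20 = 10.72 m²
P = b + 2y√(1+z²) = 6.41 + 2×1.20×√(1+2.1²) = 11.99 m
R = A/P = 10.72/11.99 = 0.8936 m
Q = (1/n)·A·R^(2/3)·S^(1/2) = (1/0.036) × 10.72 × 0.8936^(2/3) × 0.0012^(1/2) = 9.566 m³/s

9.57 m³/s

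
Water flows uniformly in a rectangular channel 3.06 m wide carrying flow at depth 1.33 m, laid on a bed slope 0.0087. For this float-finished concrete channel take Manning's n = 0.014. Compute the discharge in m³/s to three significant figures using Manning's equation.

A = b·y = 3.06 × 1.33 = 4.070 m²
P = b + 2y = 3.06 + 2×1.33 = 5.720 m
R = A/P = 4.070/5.720 = 0.7115 m
Q = (1/n)·A·R^(2/3)·S^(1/2) = (1/0.014) × 4.070 × 0.7115^(2/3) × 0.0087^(1/2) = 21.61 m³/s

21.6 m³/s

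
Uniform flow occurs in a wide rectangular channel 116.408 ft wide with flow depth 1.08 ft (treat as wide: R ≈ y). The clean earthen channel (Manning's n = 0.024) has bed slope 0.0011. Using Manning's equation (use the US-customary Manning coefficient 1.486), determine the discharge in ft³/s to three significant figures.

272 ft³/s

A = b·y = 116.408 × 1.08 = 125.7 ft²
Wide channel: R ≈ y = 1.08 ft
Q = (1.486/n)·A·R^(2/3)·S^(1/2) = (1.486/0.024) × 125.7 × 1.080^(2/3) × 0.0011^(1/2) = 271.8 ft³/s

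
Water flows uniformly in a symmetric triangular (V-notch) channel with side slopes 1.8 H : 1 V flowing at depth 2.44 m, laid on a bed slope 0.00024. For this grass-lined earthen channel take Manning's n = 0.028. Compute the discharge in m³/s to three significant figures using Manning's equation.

6.19 m³/s

A = z·y² = 1.8×2.44² = 10.72 m²
P = 2y√(1+z²) = 2×2.44×√(1+1.8²) = 10.05 m
R = A/P = 10.72/10.05 = 1.066 m
Q = (1/n)·A·R^(2/3)·S^(1/2) = (1/0.028) × 10.72 × 1.066^(2/3) × 0.00024^(1/2) = 6.189 m³/s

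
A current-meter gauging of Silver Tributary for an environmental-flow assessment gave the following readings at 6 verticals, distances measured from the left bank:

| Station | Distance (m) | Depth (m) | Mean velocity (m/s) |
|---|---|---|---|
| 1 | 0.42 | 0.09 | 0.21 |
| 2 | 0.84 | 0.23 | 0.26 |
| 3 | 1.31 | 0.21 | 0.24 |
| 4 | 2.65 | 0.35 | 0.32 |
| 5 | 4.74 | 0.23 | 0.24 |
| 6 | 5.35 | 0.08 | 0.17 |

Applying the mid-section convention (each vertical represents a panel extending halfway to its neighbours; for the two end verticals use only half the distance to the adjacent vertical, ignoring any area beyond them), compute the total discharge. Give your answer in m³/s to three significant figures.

w_1 = (0.84 − 0.42)/2 = 0.21 m; q_1 = 0.21 × 0.09 × 0.21 = 0.003969 m³/s
w_2 = (1.31 − 0.42)/2 = 0.445 m; q_2 = 0.26 × 0.23 × 0.445 = 0.02661 m³/s
w_3 = (2.65 − 0.84)/2 = 0.905 m; q_3 = 0.24 × 0.21 × 0.905 = 0.04561 m³/s
w_4 = (4.74 − 1.31)/2 = 1.715 m; q_4 = 0.32 × 0.35 × 1.715 = 0.1921 m³/s
w_5 = (5.35 − 2.65)/2 = 1.35 m; q_5 = 0.24 × 0.23 × 1.35 = 0.07452 m³/s
w_6 = (5.35 − 4.74)/2 = 0.305 m; q_6 = 0.17 × 0.08 × 0.305 = 0.004148 m³/s
Q = Σ qᵢ = 0.3469 m³/s

0.347 m³/s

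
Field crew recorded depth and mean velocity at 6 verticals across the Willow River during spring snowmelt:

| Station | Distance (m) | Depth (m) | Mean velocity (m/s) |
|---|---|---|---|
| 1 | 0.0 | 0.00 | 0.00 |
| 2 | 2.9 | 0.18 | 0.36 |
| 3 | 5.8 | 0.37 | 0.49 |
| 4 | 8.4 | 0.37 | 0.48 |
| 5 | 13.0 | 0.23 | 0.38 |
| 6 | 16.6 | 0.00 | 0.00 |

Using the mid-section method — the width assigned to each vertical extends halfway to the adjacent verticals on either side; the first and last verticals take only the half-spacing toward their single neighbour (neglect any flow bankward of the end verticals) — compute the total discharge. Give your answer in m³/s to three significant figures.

1.68 m³/s

w_2 = (5.8 − 0.0)/2 = 2.9 m; q_2 = 0.36 × 0.18 × 2.9 = 0.1879 m³/s
w_3 = (8.4 − 2.9)/2 = 2.75 m; q_3 = 0.49 × 0.37 × 2.75 = 0.4986 m³/s
w_4 = (13.0 − 5.8)/2 = 3.6 m; q_4 = 0.48 × 0.37 × 3.6 = 0.6394 m³/s
w_5 = (16.6 − 8.4)/2 = 4.1 m; q_5 = 0.38 × 0.23 × 4.1 = 0.3583 m³/s
Stations 1, 6 contribute zero (depth or velocity is 0).
Q = Σ qᵢ = 1.684 m³/s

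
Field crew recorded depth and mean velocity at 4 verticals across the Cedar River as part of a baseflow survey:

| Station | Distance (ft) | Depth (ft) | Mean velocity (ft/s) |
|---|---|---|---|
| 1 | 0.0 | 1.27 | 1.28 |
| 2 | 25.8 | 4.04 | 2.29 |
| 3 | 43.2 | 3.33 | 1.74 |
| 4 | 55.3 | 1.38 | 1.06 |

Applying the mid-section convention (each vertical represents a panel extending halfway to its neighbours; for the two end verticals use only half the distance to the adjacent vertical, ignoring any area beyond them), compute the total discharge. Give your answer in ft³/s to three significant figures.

315 ft³/s

w_1 = (25.8 − 0.0)/2 = 12.9 ft; q_1 = 1.28 × 1.27 × 12.9 = 20.97 ft³/s
w_2 = (43.2 − 0.0)/2 = 21.6 ft; q_2 = 2.29 × 4.04 × 21.6 = 199.8 ft³/s
w_3 = (55.3 − 25.8)/2 = 14.75 ft; q_3 = 1.74 × 3.33 × 14.75 = 85.46 ft³/s
w_4 = (55.3 − 43.2)/2 = 6.05 ft; q_4 = 1.06 × 1.38 × 6.05 = 8.850 ft³/s
Q = Σ qᵢ = 315.1 ft³/s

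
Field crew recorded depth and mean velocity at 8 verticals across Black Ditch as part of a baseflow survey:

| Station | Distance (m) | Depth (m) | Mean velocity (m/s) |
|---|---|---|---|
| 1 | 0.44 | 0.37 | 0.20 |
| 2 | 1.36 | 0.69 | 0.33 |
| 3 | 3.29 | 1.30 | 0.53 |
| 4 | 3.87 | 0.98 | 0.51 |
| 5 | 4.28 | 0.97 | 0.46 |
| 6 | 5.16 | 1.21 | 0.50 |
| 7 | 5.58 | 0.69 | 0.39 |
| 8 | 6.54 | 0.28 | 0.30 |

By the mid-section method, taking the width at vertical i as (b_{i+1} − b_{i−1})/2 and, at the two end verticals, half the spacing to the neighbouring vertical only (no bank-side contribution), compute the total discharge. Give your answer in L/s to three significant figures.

2380 L/s

w_1 = (1.36 − 0.44)/2 = 0.46 m; q_1 = 0.20 × 0.37 × 0.46 = 0.03404 m³/s
w_2 = (3.29 − 0.44)/2 = 1.425 m; q_2 = 0.33 × 0.69 × 1.425 = 0.3245 m³/s
w_3 = (3.87 − 1.36)/2 = 1.255 m; q_3 = 0.53 × 1.30 × 1.255 = 0.8647 m³/s
w_4 = (4.28 − 3.29)/2 = 0.495 m; q_4 = 0.51 × 0.98 × 0.495 = 0.2474 m³/s
w_5 = (5.16 − 3.87)/2 = 0.645 m; q_5 = 0.46 × 0.97 × 0.645 = 0.2878 m³/s
w_6 = (5.58 − 4.28)/2 = 0.65 m; q_6 = 0.50 × 1.21 × 0.65 = 0.3933 m³/s
w_7 = (6.54 − 5.16)/2 = 0.69 m; q_7 = 0.39 × 0.69 × 0.69 = 0.1857 m³/s
w_8 = (6.54 − 5.58)/2 = 0.48 m; q_8 = 0.30 × 0.28 × 0.48 = 0.04032 m³/s
Q = Σ qᵢ = 2.378 m³/s
= 2.378 × 1000 = 2378 L/s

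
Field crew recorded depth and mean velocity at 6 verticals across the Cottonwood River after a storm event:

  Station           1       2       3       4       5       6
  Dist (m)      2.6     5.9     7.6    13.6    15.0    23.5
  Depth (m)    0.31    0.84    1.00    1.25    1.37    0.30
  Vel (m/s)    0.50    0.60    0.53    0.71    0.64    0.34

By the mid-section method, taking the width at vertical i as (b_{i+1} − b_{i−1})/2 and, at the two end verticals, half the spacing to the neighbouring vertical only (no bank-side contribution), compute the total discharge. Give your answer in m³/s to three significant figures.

w_1 = (5.9 − 2.6)/2 = 1.65 m; q_1 = 0.50 × 0.31 × 1.65 = 0.2558 m³/s
w_2 = (7.6 − 2.6)/2 = 2.5 m; q_2 = 0.60 × 0.84 × 2.5 = 1.260 m³/s
w_3 = (13.6 − 5.9)/2 = 3.85 m; q_3 = 0.53 × 1.00 × 3.85 = 2.041 m³/s
w_4 = (15.0 − 7.6)/2 = 3.7 m; q_4 = 0.71 × 1.25 × 3.7 = 3.284 m³/s
w_5 = (23.5 − 13.6)/2 = 4.95 m; q_5 = 0.64 × 1.37 × 4.95 = 4.340 m³/s
w_6 = (23.5 − 15.0)/2 = 4.25 m; q_6 = 0.34 × 0.30 × 4.25 = 0.4335 m³/s
Q = Σ qᵢ = 11.61 m³/s

11.6 m³/s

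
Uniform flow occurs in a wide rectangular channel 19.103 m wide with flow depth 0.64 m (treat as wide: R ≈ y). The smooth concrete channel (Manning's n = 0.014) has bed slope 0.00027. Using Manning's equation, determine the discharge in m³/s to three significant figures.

10.7 m³/s

A = b·y = 19.103 × 0.64 = 12.23 m²
Wide channel: R ≈ y = 0.64 m
Q = (1/n)·A·R^(2/3)·S^(1/2) = (1/0.014) × 12.23 × 0.6400^(2/3) × 0.00027^(1/2) = 10.66 m³/s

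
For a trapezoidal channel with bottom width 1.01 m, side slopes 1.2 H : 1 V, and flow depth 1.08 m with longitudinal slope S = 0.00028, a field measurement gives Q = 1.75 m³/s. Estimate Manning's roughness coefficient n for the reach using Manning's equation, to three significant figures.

0.0163

A = (b + z·y)·y = (1.01 + 1.2×1.08)×1.08 = 2.490 m²
P = b + 2y√(1+z²) = 1.01 + 2×1.08×√(1+1.2²) = 4.384 m
R = A/P = 2.490/4.384 = 0.5681 m
n = (1/Q)·A·R^(2/3)·S^(1/2) = (1/1.75) × 2.490 × 0.6859 × 0.01673 = 0.01633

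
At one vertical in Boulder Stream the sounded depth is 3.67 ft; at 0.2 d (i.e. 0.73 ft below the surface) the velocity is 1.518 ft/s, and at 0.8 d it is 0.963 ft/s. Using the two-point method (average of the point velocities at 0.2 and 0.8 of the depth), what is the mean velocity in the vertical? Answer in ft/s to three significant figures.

1.24 ft/s

v̄ = (1.518 + 0.963) / 2 = 1.241 ft/s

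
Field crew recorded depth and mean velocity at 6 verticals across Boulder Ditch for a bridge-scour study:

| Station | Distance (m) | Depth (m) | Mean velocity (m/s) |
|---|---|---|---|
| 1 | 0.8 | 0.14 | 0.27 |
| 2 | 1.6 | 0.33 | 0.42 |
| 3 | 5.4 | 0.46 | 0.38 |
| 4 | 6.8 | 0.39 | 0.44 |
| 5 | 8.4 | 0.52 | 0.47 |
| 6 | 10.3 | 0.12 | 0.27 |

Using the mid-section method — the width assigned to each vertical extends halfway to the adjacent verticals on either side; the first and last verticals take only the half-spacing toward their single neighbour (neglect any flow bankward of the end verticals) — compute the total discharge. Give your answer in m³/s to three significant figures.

1.50 m³/s

w_1 = (1.6 − 0.8)/2 = 0.4 m; q_1 = 0.27 × 0.14 × 0.4 = 0.01512 m³/s
w_2 = (5.4 − 0.8)/2 = 2.3 m; q_2 = 0.42 × 0.33 × 2.3 = 0.3188 m³/s
w_3 = (6.8 − 1.6)/2 = 2.6 m; q_3 = 0.38 × 0.46 × 2.6 = 0.4545 m³/s
w_4 = (8.4 − 5.4)/2 = 1.5 m; q_4 = 0.44 × 0.39 × 1.5 = 0.2574 m³/s
w_5 = (10.3 − 6.8)/2 = 1.75 m; q_5 = 0.47 × 0.52 × 1.75 = 0.4277 m³/s
w_6 = (10.3 − 8.4)/2 = 0.95 m; q_6 = 0.27 × 0.12 × 0.95 = 0.03078 m³/s
Q = Σ qᵢ = 1.504 m³/s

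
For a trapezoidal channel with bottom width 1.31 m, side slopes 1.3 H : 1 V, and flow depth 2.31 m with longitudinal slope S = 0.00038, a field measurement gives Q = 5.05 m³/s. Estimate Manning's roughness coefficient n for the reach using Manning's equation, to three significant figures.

A = (b + z·y)·y = (1.31 + 1.3×2.31)×2.31 = 9.963 m²
P = b + 2y√(1+z²) = 1.31 + 2×2.31×√(1+1.3²) = 8.887 m
R = A/P = 9.963/8.887 = 1.121 m
n = (1/Q)·A·R^(2/3)·S^(1/2) = (1/5.05) × 9.963 × 1.079 × 0.01949 = 0.04150

0.0415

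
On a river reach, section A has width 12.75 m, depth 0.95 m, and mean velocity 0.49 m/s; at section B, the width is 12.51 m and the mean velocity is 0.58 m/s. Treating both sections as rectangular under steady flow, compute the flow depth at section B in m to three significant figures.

Q = A₁V₁ = (12.75×0.95) × 0.49 = 5.935 m³/s
d₂ = Q/(b₂ V₂) = 5.935/(12.51×0.58) = 0.8180 m

0.818 m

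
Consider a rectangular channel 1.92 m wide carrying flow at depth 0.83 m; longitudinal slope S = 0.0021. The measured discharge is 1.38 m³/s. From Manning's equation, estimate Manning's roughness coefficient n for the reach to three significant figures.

A = b·y = 1.92 × 0.83 = 1.594 m²
P = b + 2y = 1.92 + 2×0.83 = 3.580 m
R = A/P = 1.594/3.580 = 0.4451 m
n = (1/Q)·A·R^(2/3)·S^(1/2) = (1/1.38) × 1.594 × 0.5830 × 0.04583 = 0.03085

0.0309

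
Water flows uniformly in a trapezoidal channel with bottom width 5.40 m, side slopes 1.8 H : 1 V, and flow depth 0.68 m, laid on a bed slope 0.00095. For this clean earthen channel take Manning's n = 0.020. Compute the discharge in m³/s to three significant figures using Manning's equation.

A = (b + z·y)·y = (5.40 + 1.8×0.68)×0.68 = 4.504 m²
P = b + 2y√(1+z²) = 5.40 + 2×0.68×√(1+1.8²) = 8.200 m
R = A/P = 4.504/8.200 = 0.5493 m
Q = (1/n)·A·R^(2/3)·S^(1/2) = (1/0.020) × 4.504 × 0.5493^(2/3) × 0.00095^(1/2) = 4.656 m³/s

4.66 m³/s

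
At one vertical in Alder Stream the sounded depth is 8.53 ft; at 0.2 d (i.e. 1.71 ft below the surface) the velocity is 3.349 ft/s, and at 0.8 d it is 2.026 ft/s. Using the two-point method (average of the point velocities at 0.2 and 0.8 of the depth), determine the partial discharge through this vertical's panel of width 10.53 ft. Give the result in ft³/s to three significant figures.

v̄ = (3.349 + 2.026) / 2 = 2.688 ft/s
q = v̄ × d × w = 2.688 × 8.53 × 10.53 = 241.4 ft³/s

241 ft³/s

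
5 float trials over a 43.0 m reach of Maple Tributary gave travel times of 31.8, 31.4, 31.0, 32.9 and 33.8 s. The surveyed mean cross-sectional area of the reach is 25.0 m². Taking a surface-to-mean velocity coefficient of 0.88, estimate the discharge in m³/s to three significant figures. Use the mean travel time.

t̄ = (31.8 + 31.4 + 31.0 + 32.9 + 33.8) / 5 = 32.18 s
v_surface = L / t̄ = 43.0 / 32.18 = 1.336 m/s
v_mean = 0.88 × 1.336 = 1.176 m/s
Q = A × v_mean = 25.0 × 1.176 = 29.40 m³/s

29.4 m³/s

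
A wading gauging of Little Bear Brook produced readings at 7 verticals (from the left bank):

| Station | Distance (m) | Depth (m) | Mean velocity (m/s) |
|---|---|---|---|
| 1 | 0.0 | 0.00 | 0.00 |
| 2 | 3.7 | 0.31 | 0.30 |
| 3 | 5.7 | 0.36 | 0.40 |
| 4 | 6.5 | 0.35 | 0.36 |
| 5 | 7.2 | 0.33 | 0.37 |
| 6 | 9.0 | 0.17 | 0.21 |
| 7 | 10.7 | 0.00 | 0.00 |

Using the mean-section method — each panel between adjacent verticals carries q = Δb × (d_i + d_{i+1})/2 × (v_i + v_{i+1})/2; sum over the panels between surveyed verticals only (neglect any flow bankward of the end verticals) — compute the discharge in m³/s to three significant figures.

Panel 1-2: Δb = 3.7 m, d̄ = (0.00+0.31)/2 = 0.155, v̄ = (0.00+0.30)/2 = 0.15 → q = 3.7×0.155×0.15 = 0.08603 m³/s
Panel 2-3: Δb = 2 m, d̄ = (0.31+0.36)/2 = 0.335, v̄ = (0.30+0.40)/2 = 0.35 → q = 2×0.335×0.35 = 0.2345 m³/s
Panel 3-4: Δb = 0.8 m, d̄ = (0.36+0.35)/2 = 0.355, v̄ = (0.40+0.36)/2 = 0.38 → q = 0.8×0.355×0.38 = 0.1079 m³/s
Panel 4-5: Δb = 0.7 m, d̄ = (0.35+0.33)/2 = 0.34, v̄ = (0.36+0.37)/2 = 0.365 → q = 0.7×0.34×0.365 = 0.08687 m³/s
Panel 5-6: Δb = 1.8 m, d̄ = (0.33+0.17)/2 = 0.25, v̄ = (0.37+0.21)/2 = 0.29 → q = 1.8×0.25×0.29 = 0.1305 m³/s
Panel 6-7: Δb = 1.7 m, d̄ = (0.17+0.00)/2 = 0.085, v̄ = (0.21+0.00)/2 = 0.105 → q = 1.7×0.085×0.105 = 0.01517 m³/s
Q = Σ q = 0.6610 m³/s

0.661 m³/s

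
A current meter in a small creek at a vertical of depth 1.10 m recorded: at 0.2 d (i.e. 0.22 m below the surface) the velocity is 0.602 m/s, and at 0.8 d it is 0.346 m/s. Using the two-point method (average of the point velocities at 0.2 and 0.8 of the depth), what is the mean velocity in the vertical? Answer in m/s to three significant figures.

0.474 m/s

v̄ = (0.602 + 0.346) / 2 = 0.4740 m/s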